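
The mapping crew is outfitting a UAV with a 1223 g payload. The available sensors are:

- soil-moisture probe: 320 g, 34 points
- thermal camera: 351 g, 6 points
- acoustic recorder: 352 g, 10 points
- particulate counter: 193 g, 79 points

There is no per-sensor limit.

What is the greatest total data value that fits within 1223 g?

The ratio ordering already packs tightly: 6×particulate counter, 1158 g, 474.

474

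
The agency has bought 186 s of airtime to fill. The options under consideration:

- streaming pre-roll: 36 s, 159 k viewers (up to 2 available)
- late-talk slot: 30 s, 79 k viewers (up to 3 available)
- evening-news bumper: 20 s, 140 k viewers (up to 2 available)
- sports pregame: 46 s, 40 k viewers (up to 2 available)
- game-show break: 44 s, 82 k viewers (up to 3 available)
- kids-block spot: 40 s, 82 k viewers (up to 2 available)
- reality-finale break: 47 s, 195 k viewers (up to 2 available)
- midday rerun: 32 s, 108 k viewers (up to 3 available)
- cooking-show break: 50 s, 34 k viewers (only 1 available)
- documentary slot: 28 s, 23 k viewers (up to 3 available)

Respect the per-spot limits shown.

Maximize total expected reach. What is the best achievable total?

848

Greedy by ratio would take 2×streaming pre-roll + 2×evening-news bumper + reality-finale break: 159 s used, total 793.
Replace evening-news bumper with reality-finale break: the trade gains 55 net, giving 848 at 186 s.
Nothing else within 186 s beats 848.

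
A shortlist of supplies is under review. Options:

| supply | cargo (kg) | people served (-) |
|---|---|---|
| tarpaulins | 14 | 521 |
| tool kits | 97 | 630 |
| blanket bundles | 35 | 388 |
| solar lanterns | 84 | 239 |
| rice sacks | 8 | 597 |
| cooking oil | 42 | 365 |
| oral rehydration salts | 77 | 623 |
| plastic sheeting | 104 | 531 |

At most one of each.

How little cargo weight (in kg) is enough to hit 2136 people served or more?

Minimise kg subject to total people served ≥ 2136.
tarpaulins + tool kits + blanket bundles + rice sacks reaches 2136 using 154 kg.
Below 154 kg the best achievable stays under 2136.

154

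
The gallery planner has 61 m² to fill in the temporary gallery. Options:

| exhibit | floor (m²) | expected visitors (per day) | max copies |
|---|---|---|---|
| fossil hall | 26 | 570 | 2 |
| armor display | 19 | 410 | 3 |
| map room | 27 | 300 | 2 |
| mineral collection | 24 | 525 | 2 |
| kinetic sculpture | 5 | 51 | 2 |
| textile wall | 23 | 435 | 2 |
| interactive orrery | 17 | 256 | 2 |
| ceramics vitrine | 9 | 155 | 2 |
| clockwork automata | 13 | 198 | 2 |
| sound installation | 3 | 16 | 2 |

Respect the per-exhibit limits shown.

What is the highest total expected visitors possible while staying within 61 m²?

Density check — fossil hall 21.92, mineral collection 21.88, armor display 21.58, textile wall 18.91 are the best per m².
Best packing: 2×fossil hall + ceramics vitrine — 61 m², 1295 total.
Nothing else within 61 m² beats 1295.

1295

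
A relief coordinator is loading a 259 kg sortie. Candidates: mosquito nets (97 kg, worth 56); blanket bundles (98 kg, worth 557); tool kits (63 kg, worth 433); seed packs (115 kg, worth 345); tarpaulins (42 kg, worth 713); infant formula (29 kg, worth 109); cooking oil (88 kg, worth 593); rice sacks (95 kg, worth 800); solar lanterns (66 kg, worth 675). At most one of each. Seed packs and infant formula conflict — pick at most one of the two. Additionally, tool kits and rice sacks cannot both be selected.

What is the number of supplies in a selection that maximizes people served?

4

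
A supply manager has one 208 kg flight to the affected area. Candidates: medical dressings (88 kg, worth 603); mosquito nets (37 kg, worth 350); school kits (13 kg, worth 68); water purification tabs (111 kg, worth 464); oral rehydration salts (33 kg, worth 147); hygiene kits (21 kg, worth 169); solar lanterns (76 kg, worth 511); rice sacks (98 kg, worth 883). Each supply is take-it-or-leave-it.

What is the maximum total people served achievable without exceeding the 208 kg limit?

By people served per kg: mosquito nets 9.46, rice sacks 9.01, hygiene kits 8.05, medical dressings 6.85 lead.
The ratio heuristic lands on mosquito nets + school kits + oral rehydration salts + hygiene kits + rice sacks (1617) but leaves 6 kg idle.
Replace mosquito nets and school kits and oral rehydration salts with medical dressings: the trade gains 38 net, giving 1655 at 207 kg.

1655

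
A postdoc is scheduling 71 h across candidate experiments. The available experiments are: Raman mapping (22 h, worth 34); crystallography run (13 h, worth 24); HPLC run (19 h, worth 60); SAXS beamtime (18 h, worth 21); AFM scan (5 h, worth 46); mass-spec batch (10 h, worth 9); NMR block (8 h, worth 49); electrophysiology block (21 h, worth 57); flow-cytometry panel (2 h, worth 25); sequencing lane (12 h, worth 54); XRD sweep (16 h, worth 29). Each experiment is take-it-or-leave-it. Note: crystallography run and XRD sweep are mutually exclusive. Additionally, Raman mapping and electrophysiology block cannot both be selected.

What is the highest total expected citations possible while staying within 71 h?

291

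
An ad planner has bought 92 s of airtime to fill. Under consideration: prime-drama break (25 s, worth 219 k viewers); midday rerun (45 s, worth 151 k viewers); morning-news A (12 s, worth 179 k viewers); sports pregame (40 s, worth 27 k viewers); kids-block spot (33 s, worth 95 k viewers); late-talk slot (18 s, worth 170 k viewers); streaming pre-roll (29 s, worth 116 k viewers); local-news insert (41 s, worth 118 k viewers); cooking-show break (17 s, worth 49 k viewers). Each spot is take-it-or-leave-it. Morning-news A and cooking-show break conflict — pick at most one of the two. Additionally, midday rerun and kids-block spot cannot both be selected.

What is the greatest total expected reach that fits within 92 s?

684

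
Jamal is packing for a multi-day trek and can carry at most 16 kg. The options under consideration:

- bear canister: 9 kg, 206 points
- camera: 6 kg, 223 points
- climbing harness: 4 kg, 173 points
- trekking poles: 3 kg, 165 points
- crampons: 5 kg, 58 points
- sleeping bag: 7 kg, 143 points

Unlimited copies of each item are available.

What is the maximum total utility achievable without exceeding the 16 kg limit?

The ratio heuristic lands on 5×trekking poles (825) but leaves 1 kg idle.
Replace trekking poles with climbing harness: the trade gains 8 net, giving 833 at 16 kg.

833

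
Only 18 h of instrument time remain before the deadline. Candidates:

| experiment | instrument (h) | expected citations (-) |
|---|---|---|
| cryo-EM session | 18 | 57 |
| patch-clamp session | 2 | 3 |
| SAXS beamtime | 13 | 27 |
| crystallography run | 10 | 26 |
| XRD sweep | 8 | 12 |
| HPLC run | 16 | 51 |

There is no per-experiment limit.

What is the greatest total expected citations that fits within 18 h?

57

Taking the top-ratio experiments first gives patch-clamp session + HPLC run for 54 (18 h).
The 18 h tied up in patch-clamp session and HPLC run is better spent on cryo-EM session — total rises to 57 (18 h).
Every other selection either busts 18 h or fails to beat 57.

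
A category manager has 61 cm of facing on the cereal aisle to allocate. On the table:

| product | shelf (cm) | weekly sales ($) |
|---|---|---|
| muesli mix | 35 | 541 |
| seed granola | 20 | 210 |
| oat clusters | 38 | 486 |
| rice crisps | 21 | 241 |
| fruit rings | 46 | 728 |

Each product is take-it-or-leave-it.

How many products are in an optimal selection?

2

Best achievable weekly sales is 782.
For example muesli mix + rice crisps achieves it, using 56 cm.
Any selection reaching 782 contains exactly 2 products.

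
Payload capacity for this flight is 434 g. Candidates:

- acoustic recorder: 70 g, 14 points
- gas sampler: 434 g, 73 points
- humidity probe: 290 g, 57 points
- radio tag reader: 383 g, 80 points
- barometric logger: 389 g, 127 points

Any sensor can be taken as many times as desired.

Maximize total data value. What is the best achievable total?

127

The ratio ordering already packs tightly: barometric logger, 389 g, 127.
Nothing else within 434 g beats 127.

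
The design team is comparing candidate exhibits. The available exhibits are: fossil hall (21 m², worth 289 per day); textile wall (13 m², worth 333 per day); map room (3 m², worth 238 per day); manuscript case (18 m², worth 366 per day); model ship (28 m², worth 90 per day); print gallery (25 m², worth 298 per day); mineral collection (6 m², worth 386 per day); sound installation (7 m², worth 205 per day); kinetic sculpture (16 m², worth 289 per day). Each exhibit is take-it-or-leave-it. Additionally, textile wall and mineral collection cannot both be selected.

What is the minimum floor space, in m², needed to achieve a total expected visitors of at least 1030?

Look for the lowest-floor combination reaching 1030.
map room + mineral collection + sound installation + kinetic sculpture: 1118 expected visitors at 32 m².
No combination under 32 m² hits 1030.

32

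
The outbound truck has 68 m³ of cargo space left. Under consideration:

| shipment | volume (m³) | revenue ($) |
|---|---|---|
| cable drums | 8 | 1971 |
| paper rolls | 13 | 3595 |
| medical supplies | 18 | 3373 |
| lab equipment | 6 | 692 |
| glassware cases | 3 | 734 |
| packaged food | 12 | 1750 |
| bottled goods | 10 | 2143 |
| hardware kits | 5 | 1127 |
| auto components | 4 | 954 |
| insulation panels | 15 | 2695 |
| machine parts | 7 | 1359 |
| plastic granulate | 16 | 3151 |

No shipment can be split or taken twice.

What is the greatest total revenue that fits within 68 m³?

By revenue per m³: paper rolls 276.54, cable drums 246.38, glassware cases 244.67, auto components 238.50 lead.
Taking the top-ratio shipments first gives cable drums + paper rolls + glassware cases + bottled goods + hardware kits + auto components + machine parts + plastic granulate for 15034 (66 m³).
The 16 m³ tied up in plastic granulate is better spent on medical supplies — total rises to 15256 (68 m³).

15256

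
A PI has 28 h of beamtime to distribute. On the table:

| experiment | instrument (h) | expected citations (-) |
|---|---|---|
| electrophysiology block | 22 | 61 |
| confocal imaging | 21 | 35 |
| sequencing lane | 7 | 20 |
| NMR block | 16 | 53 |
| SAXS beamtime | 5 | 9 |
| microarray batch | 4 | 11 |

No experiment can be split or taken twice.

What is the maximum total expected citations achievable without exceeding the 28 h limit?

84

Sequencing lane + NMR block + microarray batch uses 27 of the 28 h and totals 84.
No other feasible combination exceeds 84.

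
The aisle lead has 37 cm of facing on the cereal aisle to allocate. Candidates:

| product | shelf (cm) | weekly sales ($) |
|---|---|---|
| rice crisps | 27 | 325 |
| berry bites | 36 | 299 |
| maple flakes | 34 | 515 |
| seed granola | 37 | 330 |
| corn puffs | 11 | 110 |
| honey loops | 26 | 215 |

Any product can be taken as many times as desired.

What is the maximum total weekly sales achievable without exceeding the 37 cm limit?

515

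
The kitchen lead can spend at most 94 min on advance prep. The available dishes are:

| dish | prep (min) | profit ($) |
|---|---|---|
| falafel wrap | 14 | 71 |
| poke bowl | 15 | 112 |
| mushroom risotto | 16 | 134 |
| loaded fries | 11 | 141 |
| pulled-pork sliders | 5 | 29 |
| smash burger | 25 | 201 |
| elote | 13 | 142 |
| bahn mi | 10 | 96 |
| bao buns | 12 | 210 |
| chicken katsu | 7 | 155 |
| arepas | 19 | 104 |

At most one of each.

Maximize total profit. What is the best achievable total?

Ranking by ratio (profit/min): chicken katsu 22.14, bao buns 17.50, loaded fries 12.82.
The ratio ordering already packs tightly: mushroom risotto + loaded fries + smash burger + elote + bahn mi + bao buns + chicken katsu, 94 min, 1079.
The closest alternative, poke bowl + loaded fries + smash burger + elote + bahn mi + bao buns + chicken katsu, reaches only 1057.

1079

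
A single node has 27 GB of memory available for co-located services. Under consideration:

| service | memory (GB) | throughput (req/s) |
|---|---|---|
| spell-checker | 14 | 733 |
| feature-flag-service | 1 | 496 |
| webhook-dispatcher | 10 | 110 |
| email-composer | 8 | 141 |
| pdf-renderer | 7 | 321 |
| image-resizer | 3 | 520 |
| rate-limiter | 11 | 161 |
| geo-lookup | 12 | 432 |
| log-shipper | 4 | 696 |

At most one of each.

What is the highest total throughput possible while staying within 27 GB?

2465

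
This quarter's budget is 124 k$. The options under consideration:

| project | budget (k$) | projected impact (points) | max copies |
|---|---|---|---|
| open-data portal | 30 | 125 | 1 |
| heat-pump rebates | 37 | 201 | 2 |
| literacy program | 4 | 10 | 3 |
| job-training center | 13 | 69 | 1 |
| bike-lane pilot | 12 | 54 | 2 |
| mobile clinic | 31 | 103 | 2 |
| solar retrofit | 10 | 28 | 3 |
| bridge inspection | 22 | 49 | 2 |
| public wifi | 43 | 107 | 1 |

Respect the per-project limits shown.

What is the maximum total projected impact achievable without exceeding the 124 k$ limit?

609

The ratio heuristic lands on 2×heat-pump rebates + job-training center + 2×bike-lane pilot + solar retrofit (607) but leaves 3 k$ idle.
Dropping solar retrofit frees 10 k$; slotting in 3×literacy program (12 k$) lifts the total to 609 at 123 k$.
Every other selection either busts 124 k$ or exceeds an availability limit or fails to beat 609.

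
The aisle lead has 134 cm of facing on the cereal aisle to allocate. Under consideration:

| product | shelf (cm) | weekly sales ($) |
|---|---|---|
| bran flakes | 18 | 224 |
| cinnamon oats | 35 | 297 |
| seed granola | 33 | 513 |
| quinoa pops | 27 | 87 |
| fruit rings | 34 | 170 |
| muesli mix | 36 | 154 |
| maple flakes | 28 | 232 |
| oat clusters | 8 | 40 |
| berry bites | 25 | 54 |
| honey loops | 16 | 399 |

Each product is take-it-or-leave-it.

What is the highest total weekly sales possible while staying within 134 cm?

1665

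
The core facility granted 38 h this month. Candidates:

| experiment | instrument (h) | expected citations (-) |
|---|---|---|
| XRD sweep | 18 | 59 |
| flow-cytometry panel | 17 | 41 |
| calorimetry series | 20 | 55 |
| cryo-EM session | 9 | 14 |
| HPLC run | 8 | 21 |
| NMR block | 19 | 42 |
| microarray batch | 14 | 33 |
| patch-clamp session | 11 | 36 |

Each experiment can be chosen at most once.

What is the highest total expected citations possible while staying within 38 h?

116

By expected citations per h: XRD sweep 3.28, patch-clamp session 3.27, calorimetry series 2.75 lead.
Taking XRD sweep + HPLC run + patch-clamp session: 37 h used, 116 in expected citations.
The closest alternative, XRD sweep + calorimetry series, reaches only 114.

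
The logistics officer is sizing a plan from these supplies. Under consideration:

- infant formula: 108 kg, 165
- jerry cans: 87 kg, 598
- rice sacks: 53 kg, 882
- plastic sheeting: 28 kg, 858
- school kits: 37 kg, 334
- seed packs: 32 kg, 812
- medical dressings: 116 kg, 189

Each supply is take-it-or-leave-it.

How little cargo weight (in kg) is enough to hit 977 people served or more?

Look for the lowest-cargo combination reaching 977.
plastic sheeting + seed packs reaches 1670 using 60 kg.
Any bundle with less than 60 kg falls short of 977.

60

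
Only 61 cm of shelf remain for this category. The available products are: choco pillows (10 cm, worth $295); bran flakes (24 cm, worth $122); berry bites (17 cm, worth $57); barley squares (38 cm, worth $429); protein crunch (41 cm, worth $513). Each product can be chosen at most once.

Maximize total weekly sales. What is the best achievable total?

808

Choco pillows + protein crunch uses 51 of the 61 cm and totals 808.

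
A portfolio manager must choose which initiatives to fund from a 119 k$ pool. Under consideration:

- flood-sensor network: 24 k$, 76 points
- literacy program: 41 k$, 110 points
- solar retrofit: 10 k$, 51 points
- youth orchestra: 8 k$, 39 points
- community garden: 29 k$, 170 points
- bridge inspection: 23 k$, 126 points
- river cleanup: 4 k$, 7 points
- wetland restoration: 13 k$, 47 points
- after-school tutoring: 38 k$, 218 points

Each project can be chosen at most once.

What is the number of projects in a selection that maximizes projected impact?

6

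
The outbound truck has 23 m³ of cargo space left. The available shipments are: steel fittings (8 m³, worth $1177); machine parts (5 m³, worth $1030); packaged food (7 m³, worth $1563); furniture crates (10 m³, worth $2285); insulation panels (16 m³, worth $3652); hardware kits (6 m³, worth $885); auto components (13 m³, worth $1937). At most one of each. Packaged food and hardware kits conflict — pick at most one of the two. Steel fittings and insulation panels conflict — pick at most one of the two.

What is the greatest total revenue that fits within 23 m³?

Density check — furniture crates 228.50, insulation panels 228.25, packaged food 223.29, machine parts 206.00 are the best per m³.
A density-first pass picks machine parts + packaged food + furniture crates — 4878 at 22 m³.
Dropping machine parts and furniture crates frees 15 m³; slotting in insulation panels (16 m³) lifts the total to 5215 at 23 m³.
No other feasible combination exceeds 5215.

5215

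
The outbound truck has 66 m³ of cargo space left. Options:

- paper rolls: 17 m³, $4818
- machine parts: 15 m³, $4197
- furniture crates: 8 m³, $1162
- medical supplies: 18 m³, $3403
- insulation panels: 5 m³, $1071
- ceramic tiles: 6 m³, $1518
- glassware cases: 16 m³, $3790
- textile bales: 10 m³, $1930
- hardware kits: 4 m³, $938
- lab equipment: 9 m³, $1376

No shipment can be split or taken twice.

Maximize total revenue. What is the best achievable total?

By revenue per m³: paper rolls 283.41, machine parts 279.80, ceramic tiles 253.00, glassware cases 236.88 lead.
Greedy by ratio would take paper rolls + machine parts + insulation panels + ceramic tiles + glassware cases + hardware kits: 63 m³ used, total 16332.
The 5 m³ tied up in insulation panels is better spent on furniture crates — total rises to 16423 (66 m³).
An exhaustive check of the 1024 subsets confirms 16423.

16423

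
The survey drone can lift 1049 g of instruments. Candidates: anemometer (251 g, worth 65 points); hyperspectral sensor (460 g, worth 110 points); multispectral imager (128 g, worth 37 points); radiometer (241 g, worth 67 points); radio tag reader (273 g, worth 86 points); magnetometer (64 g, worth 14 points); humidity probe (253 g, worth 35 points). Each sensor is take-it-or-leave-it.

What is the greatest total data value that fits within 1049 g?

277

A density-first pass picks anemometer + multispectral imager + radiometer + radio tag reader + magnetometer — 269 at 957 g.
The 379 g tied up in anemometer and multispectral imager is better spent on hyperspectral sensor — total rises to 277 (1038 g).
Runner-up anemometer + hyperspectral sensor + radio tag reader + magnetometer tops out at 275.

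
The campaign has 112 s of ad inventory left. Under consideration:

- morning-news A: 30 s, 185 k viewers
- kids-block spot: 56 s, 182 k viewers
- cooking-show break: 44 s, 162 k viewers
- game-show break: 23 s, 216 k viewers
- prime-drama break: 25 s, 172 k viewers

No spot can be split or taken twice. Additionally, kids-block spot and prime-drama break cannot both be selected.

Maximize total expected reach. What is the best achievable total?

By expected reach per s: game-show break 9.39, prime-drama break 6.88, morning-news A 6.17, cooking-show break 3.68 lead.
Filling by ratio: morning-news A + game-show break + prime-drama break for 573, with 34 s left unused.
The 25 s tied up in prime-drama break is better spent on kids-block spot — total rises to 583 (109 s).
The closest alternative, morning-news A + game-show break + prime-drama break, reaches only 573.

583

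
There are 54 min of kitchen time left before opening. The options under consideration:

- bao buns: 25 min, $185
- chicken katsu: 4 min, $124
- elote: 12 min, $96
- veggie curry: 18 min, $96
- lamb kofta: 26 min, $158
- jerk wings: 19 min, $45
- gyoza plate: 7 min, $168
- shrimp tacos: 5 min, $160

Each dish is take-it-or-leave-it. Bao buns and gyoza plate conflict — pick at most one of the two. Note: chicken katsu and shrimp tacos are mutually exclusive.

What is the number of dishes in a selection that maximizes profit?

Best achievable profit is 582.
One optimal bundle: elote + lamb kofta + gyoza plate + shrimp tacos (50 min).
Every optimal selection uses 4 dishes.

4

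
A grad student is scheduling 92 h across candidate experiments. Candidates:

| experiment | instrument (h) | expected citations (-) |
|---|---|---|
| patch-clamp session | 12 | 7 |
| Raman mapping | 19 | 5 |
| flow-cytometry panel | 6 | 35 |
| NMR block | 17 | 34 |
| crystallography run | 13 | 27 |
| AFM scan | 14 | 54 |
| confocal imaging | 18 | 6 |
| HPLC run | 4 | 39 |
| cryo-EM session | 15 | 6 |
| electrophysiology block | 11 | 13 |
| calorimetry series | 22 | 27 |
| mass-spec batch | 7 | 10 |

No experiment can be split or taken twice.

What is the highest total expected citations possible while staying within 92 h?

By expected citations per h: HPLC run 9.75, flow-cytometry panel 5.83, AFM scan 3.86, crystallography run 2.08 lead.
The ratio heuristic lands on flow-cytometry panel + NMR block + crystallography run + AFM scan + HPLC run + calorimetry series + mass-spec batch (226) but leaves 9 h idle.
Dropping mass-spec batch frees 7 h; slotting in electrophysiology block (11 h) lifts the total to 229 at 87 h.

229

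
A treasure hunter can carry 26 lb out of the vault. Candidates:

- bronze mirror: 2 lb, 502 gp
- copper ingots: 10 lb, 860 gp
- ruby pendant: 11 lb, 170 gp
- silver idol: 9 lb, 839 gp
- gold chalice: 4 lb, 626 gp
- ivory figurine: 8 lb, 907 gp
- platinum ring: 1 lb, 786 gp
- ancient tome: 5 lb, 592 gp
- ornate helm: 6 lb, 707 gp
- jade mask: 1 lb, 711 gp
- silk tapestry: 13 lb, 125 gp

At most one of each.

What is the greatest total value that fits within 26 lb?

The ratio heuristic lands on bronze mirror + gold chalice + platinum ring + ancient tome + ornate helm + jade mask (3924) but leaves 7 lb idle.
Dropping ancient tome and ornate helm frees 11 lb; slotting in copper ingots + ivory figurine (18 lb) lifts the total to 4392 at 26 lb.
No other feasible combination exceeds 4392.

4392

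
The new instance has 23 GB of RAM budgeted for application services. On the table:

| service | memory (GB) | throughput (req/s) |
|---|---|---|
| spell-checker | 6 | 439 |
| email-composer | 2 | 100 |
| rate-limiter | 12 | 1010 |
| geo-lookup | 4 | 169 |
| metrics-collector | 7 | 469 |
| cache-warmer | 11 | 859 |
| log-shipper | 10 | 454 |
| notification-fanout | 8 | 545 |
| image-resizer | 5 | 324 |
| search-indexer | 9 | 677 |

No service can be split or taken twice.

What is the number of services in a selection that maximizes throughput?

2

Optimal total is 1869.
One optimal bundle: rate-limiter + cache-warmer (23 GB).
All optima have 2 services.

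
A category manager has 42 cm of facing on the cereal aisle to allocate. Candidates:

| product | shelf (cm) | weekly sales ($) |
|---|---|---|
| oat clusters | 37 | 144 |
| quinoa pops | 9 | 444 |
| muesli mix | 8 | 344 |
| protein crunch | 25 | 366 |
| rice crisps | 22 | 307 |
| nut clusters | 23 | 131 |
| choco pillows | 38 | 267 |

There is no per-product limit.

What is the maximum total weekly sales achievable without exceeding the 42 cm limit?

1920

By weekly sales per cm: quinoa pops 49.33, muesli mix 43.00, protein crunch 14.64 lead.
The ratio heuristic lands on 4×quinoa pops (1776) but leaves 6 cm idle.
The 18 cm tied up in 2×quinoa pops is better spent on 3×muesli mix — total rises to 1920 (42 cm).
No other feasible combination exceeds 1920.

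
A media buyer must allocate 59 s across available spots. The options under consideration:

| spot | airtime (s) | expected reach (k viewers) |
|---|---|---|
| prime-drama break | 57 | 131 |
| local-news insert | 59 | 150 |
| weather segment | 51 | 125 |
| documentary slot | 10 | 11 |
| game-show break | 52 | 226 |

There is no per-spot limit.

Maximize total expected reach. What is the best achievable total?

226

By expected reach per s: game-show break 4.35, local-news insert 2.54, weather segment 2.45, prime-drama break 2.30 lead.
Best packing: game-show break — 52 s, 226 total.
No other feasible combination exceeds 226.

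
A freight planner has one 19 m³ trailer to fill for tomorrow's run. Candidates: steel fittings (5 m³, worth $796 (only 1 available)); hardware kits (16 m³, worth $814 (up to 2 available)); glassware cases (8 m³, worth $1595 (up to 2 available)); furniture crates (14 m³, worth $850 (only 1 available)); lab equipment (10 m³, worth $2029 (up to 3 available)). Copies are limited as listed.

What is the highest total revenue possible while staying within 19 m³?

3624

Ranking by ratio (revenue/m³): lab equipment 202.90, glassware cases 199.38, steel fittings 159.20.
Best packing: glassware cases + lab equipment — 18 m³, 3624 total.
The spare 1 m³ is too small for any remaining shipment, and no exchange beats 3624.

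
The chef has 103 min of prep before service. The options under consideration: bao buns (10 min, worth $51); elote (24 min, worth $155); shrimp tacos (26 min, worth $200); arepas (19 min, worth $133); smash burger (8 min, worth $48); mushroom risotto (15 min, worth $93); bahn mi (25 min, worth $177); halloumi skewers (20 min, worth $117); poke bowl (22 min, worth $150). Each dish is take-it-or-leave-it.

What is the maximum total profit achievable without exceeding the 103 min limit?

713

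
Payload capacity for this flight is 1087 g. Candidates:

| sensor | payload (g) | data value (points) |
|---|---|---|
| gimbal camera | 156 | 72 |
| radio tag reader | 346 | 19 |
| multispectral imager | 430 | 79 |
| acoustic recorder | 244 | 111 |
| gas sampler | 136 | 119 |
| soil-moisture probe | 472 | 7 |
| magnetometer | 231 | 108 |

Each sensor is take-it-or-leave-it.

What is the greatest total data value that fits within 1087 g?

417

Ranking by ratio (data value/g): gas sampler 0.88, magnetometer 0.47, gimbal camera 0.46, acoustic recorder 0.45.
Taking the top-ratio sensors first gives gimbal camera + acoustic recorder + gas sampler + magnetometer for 410 (767 g).
Dropping gimbal camera frees 156 g; slotting in multispectral imager (430 g) lifts the total to 417 at 1041 g.
Next best is gimbal camera + acoustic recorder + gas sampler + magnetometer at 410 (767 g) — short by 7.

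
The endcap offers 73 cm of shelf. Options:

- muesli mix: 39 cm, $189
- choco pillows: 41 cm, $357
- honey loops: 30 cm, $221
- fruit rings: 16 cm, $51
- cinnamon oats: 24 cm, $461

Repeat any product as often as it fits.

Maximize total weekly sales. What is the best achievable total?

1383

Density check — cinnamon oats 19.21, choco pillows 8.71, honey loops 7.37, muesli mix 4.85 are the best per cm.
Best packing: 3×cinnamon oats — 72 cm, 1383 total.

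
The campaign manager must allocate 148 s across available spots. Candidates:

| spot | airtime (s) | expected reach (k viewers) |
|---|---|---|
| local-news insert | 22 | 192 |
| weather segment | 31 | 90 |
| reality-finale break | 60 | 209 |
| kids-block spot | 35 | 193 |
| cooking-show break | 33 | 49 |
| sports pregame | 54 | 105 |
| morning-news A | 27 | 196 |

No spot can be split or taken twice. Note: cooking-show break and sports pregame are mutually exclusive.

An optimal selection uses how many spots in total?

Best achievable expected reach is 790.
One optimal bundle: local-news insert + reality-finale break + kids-block spot + morning-news A (144 s).
Every optimal selection uses 4 spots.

4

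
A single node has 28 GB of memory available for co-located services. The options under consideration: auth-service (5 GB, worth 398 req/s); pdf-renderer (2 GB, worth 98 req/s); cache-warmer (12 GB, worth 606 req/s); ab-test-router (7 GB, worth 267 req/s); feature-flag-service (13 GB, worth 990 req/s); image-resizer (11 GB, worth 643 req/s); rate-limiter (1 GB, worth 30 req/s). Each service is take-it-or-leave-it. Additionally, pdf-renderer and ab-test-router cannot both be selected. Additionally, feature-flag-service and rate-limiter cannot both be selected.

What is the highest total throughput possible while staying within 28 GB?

1731

Taking pdf-renderer + feature-flag-service + image-resizer: 26 GB used, 1731 in throughput.
Nothing else feasible within 28 GB beats 1731.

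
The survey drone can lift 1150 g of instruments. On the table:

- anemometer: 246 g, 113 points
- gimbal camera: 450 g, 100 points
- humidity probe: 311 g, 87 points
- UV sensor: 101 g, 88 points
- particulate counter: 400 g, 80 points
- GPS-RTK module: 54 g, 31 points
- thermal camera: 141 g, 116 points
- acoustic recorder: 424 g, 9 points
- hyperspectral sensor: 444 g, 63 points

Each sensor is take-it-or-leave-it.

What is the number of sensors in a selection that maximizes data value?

5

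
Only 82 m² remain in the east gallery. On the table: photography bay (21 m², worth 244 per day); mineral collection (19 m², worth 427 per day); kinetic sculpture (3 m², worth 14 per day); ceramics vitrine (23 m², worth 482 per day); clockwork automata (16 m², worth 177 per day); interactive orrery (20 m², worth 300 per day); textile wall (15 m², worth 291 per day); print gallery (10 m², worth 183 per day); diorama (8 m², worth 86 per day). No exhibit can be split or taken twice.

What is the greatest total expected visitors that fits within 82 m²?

A density-first pass picks mineral collection + kinetic sculpture + ceramics vitrine + textile wall + print gallery + diorama — 1483 at 78 m².
Dropping print gallery and diorama frees 18 m²; slotting in interactive orrery (20 m²) lifts the total to 1514 at 80 m².
Runner-up mineral collection + ceramics vitrine + interactive orrery + textile wall tops out at 1500.

1514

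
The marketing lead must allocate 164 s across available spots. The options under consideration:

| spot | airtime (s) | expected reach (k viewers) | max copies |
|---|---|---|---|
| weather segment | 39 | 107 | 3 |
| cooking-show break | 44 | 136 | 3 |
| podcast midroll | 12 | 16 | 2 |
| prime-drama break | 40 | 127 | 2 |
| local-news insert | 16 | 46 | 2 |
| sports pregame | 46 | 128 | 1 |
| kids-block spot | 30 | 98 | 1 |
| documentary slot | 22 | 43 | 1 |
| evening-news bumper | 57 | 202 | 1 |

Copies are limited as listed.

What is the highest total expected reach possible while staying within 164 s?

528

A density-first pass picks prime-drama break + 2×local-news insert + kids-block spot + evening-news bumper — 519 at 159 s.
Dropping prime-drama break frees 40 s; slotting in cooking-show break (44 s) lifts the total to 528 at 163 s.
That's the maximum — no swap from here does better than 528.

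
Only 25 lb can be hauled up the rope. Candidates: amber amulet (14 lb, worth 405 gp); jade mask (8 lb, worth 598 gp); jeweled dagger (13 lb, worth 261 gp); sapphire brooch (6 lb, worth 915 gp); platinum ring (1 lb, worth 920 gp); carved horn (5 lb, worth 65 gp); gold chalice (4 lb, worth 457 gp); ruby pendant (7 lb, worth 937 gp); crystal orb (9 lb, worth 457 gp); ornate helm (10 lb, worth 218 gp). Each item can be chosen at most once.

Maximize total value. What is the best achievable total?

Taking the top-ratio items first gives sapphire brooch + platinum ring + carved horn + gold chalice + ruby pendant for 3294 (23 lb).
The 9 lb tied up in carved horn and gold chalice is better spent on jade mask — total rises to 3370 (22 lb).
The closest alternative, sapphire brooch + platinum ring + carved horn + gold chalice + ruby pendant, reaches only 3294.

3370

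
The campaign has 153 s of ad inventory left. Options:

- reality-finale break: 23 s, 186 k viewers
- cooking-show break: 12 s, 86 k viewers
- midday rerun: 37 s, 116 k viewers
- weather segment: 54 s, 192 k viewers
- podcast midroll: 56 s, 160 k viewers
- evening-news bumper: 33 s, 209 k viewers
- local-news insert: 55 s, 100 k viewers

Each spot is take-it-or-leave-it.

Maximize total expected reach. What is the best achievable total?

By expected reach per s: reality-finale break 8.09, cooking-show break 7.17, evening-news bumper 6.33 lead.
A density-first pass picks reality-finale break + cooking-show break + weather segment + evening-news bumper — 673 at 122 s.
The 12 s tied up in cooking-show break is better spent on midday rerun — total rises to 703 (147 s).
The spare 6 s is too small for any remaining spot, and no exchange beats 703.

703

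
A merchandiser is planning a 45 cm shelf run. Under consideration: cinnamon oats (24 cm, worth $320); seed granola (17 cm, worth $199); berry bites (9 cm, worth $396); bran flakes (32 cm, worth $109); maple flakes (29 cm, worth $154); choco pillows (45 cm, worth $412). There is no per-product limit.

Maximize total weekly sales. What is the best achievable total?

The ratio ordering already packs tightly: 5×berry bites, 45 cm, 1980.
Every other selection either busts 45 cm or fails to beat 1980.

1980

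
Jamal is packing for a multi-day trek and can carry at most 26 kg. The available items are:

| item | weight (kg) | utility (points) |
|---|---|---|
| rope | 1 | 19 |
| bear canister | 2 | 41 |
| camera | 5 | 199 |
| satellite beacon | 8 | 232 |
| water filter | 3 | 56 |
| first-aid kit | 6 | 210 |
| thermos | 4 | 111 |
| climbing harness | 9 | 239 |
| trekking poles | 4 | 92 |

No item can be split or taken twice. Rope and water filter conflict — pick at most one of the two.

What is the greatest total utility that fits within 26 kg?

812

Ranking by ratio (utility/kg): camera 39.80, first-aid kit 35.00, satellite beacon 29.00, thermos 27.75.
The ratio ordering already packs tightly: rope + bear canister + camera + satellite beacon + first-aid kit + thermos, 26 kg, 812.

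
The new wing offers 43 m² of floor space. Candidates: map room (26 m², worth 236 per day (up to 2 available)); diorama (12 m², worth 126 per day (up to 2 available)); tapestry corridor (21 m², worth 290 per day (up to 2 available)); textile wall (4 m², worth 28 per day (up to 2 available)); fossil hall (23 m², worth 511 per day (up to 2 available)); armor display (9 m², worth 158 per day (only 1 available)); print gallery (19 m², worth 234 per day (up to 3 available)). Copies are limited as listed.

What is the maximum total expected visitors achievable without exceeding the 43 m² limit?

745

Filling by ratio: 2×textile wall + fossil hall + armor display for 725, with 3 m² left unused.
Dropping 2×textile wall and armor display frees 17 m²; slotting in print gallery (19 m²) lifts the total to 745 at 42 m².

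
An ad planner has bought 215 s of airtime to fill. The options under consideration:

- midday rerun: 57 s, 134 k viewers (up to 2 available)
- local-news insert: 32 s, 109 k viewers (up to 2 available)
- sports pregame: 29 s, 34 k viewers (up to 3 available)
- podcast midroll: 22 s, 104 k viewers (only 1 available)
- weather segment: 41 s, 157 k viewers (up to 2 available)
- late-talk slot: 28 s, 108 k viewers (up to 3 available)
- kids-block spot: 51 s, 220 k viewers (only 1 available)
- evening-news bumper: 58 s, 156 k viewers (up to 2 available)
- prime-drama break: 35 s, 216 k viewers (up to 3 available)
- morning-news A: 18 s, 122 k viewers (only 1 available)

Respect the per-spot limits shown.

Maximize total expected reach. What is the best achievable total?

1147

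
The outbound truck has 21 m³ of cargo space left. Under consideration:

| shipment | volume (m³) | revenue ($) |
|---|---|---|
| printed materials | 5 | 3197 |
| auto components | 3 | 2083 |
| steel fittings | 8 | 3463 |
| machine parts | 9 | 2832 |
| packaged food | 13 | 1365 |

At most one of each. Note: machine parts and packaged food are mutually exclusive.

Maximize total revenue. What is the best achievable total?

Printed materials + auto components + steel fittings uses 16 of the 21 m³ and totals 8743.
The closest alternative, auto components + steel fittings + machine parts, reaches only 8378.

8743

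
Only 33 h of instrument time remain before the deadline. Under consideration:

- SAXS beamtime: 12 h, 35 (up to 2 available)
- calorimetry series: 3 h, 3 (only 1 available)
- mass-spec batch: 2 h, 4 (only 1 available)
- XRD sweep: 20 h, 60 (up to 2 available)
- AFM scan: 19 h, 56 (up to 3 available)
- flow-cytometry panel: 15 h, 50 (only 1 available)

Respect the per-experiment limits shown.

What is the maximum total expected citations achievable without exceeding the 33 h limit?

95

By expected citations per h: flow-cytometry panel 3.33, XRD sweep 3.00, AFM scan 2.95, SAXS beamtime 2.92 lead.
The ratio heuristic lands on SAXS beamtime + calorimetry series + mass-spec batch + flow-cytometry panel (92) but leaves 1 h idle.
The 18 h tied up in calorimetry series and flow-cytometry panel is better spent on AFM scan — total rises to 95 (33 h).
Every other selection either busts 33 h or exceeds an availability limit or fails to beat 95.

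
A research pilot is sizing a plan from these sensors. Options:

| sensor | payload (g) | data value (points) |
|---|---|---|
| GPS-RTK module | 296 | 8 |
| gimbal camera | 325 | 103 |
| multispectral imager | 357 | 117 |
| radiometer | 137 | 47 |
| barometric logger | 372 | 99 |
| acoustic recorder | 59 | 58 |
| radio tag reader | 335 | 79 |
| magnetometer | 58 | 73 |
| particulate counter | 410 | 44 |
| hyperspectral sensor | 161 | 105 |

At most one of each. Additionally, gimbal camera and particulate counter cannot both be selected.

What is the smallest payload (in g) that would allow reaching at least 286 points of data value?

576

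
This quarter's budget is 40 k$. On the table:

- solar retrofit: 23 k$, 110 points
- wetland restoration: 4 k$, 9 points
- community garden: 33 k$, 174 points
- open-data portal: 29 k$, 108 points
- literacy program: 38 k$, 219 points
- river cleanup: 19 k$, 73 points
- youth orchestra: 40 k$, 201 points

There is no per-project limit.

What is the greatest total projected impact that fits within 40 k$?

Density check — literacy program 5.76, community garden 5.27, youth orchestra 5.03 are the best per k$.
Best packing: literacy program — 38 k$, 219 total.

219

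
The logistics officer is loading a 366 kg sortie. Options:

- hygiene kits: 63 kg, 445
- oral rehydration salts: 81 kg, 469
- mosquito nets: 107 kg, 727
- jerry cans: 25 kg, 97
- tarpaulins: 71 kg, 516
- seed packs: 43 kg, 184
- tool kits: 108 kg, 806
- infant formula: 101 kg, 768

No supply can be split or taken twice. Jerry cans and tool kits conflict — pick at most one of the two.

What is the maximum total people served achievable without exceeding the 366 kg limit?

2559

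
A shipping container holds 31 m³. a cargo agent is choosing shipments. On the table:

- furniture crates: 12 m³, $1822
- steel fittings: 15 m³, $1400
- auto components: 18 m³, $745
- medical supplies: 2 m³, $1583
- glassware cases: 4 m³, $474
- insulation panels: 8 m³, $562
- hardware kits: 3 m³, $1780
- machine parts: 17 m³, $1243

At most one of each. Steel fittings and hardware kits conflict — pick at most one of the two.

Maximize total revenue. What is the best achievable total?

6221

Best packing: furniture crates + medical supplies + glassware cases + insulation panels + hardware kits — 29 m³, 6221 total.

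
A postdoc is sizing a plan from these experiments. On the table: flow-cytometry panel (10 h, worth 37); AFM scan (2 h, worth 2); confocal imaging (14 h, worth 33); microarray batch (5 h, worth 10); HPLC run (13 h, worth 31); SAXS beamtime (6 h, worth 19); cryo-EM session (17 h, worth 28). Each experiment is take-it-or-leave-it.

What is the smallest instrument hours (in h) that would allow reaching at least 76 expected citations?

28

Look for the lowest-instrument combination reaching 76.
Taking flow-cytometry panel + microarray batch + HPLC run gives 78 (≥ 76) for 28 h.
No combination under 28 h hits 76.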